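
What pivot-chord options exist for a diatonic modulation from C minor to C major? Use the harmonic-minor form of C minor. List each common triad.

G, Bdim

Triads in C minor (harmonic minor): Cm (i), Ddim (ii°), Ebaug (III+), Fm (iv), G (V), Ab (VI), Bdim (vii°).
Triads in C major: C (I), Dm (ii), Em (iii), F (IV), G (V), Am (vi), Bdim (vii°).
Shared triads with their functions: G (V in C minor, V in C major); Bdim (vii° in C minor, vii° in C major).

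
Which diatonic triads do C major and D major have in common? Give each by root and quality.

Em, G

Triads in C major: C (I), Dm (ii), Em (iii), F (IV), G (V), Am (vi), Bdim (vii°).
Triads in D major: D (I), Em (ii), F♯m (iii), G (IV), A (V), Bm (vi), C♯dim (vii°).
Shared triads with their functions: Em (iii in C major, ii in D major); G (V in C major, IV in D major).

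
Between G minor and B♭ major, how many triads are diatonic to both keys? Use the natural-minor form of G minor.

7

Diatonic triads of G minor (natural minor): Gm (i), Adim (ii°), B♭ (III), Cm (iv), Dm (v), E♭ (VI), F (VII).
Diatonic triads of B♭ major: B♭ (I), Cm (ii), Dm (iii), E♭ (IV), F (V), Gm (vi), Adim (vii°).
Matching root and quality in both lists: Gm, Adim, B♭, Cm, Dm, E♭, F.
That gives 7 common triads.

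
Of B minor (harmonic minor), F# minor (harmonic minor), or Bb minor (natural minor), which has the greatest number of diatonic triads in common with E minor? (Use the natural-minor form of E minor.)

B minor

Triads of E minor (natural minor): Em (i), F#dim (ii°), G (III), Am (iv), Bm (v), C (VI), D (VII).
B minor (harmonic minor) shares 3: Em, G, Bm.
F# minor (harmonic minor) shares 2: Bm, D.
Bb minor (natural minor) shares 0: none.
The most common triads (3) are shared with B minor.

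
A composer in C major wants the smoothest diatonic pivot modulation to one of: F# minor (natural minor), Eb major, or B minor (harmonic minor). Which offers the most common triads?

Triads of C major: C (I), Dm (ii), Em (iii), F (IV), G (V), Am (vi), Bdim (vii°).
F# minor (natural minor) shares 0: none.
Eb major shares 0: none.
B minor (harmonic minor) shares 2: Em, G.
The most common triads (2) are shared with B minor.

B minor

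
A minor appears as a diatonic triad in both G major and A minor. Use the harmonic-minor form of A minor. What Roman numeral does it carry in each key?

The scale of G major is G A B C D E F♯; A is degree 2, and the triad built there (A-C-E) is minor, so it is ii.
The scale of A minor (harmonic minor) is A B C D E F G♯; A is degree 1, and the triad built there (A-C-E) is minor, so it is i.

ii in G major; i in A minor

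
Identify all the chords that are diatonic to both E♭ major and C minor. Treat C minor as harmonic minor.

Triads in E♭ major: E♭ (I), Fm (ii), Gm (iii), A♭ (IV), B♭ (V), Cm (vi), Ddim (vii°).
Triads in C minor (harmonic minor): Cm (i), Ddim (ii°), E♭aug (III+), Fm (iv), G (V), A♭ (VI), Bdim (vii°).
Shared triads with their functions: Fm (ii in E♭ major, iv in C minor); A♭ (IV in E♭ major, VI in C minor); Cm (vi in E♭ major, i in C minor); Ddim (vii° in E♭ major, ii° in C minor).

Fm, A♭, Cm, Ddim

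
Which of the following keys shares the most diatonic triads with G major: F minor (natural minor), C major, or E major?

C major

Triads of G major: G (I), Am (ii), Bm (iii), C (IV), D (V), Em (vi), F#dim (vii°).
F minor (natural minor) shares 0: none.
C major shares 4: G, Am, C, Em.
E major shares 0: none.
The most common triads (4) are shared with C major.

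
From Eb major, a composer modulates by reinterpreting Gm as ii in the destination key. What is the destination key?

F major

The numeral ii denotes a minor triad on scale degree 2. With G on degree 2, the tonic of the new key is F.
Degree 2 carries a minor triad in major keys, so the destination is F major.
Check: the diatonic triads of F major are F (I), Gm (ii), Am (iii), Bb (IV), C (V), Dm (vi), Edim (vii°) — Gm is indeed ii.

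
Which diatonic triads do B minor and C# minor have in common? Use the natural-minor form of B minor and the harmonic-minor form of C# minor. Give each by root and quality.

F#m, A

Triads in B minor (natural minor): Bm (i), C#dim (ii°), D (III), Em (iv), F#m (v), G (VI), A (VII).
Triads in C# minor (harmonic minor): C#m (i), D#dim (ii°), Eaug (III+), F#m (iv), G# (V), A (VI), B#dim (vii°).
Shared triads with their functions: F#m (v in B minor, iv in C# minor); A (VII in B minor, VI in C# minor).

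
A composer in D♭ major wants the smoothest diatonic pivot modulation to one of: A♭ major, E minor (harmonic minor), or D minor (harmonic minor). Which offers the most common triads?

Triads of D♭ major: D♭ major (I), E♭ minor (ii), F minor (iii), G♭ major (IV), A♭ major (V), B♭ minor (vi), C diminished (vii°).
A♭ major shares 4: D♭, Fm, A♭, B♭m.
E minor (harmonic minor) shares 0: none.
D minor (harmonic minor) shares 0: none.
The most common triads (4) are shared with A♭ major.

A♭ major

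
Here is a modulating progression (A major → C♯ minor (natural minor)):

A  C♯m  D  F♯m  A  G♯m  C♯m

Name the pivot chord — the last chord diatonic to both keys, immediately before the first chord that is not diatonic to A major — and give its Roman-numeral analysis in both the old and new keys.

Chords diatonic to A major: A, Bm, C♯m, D, E, F♯m, G♯dim.
Reading the progression, the first chord not in that set is G♯m, so the modulation leaves A major there.
The chord immediately before G♯m is A, which is diatonic to both keys: I in A major and VI in C♯ minor.

A — I in A major, VI in C♯ minor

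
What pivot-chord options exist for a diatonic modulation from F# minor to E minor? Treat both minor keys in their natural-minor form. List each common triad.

Triads in F# minor (natural minor): F#m (i), G#dim (ii°), A (III), Bm (iv), C#m (v), D (VI), E (VII).
Triads in E minor (natural minor): Em (i), F#dim (ii°), G (III), Am (iv), Bm (v), C (VI), D (VII).
Shared triads with their functions: Bm (iv in F# minor, v in E minor); D (VI in F# minor, VII in E minor).

Bm, D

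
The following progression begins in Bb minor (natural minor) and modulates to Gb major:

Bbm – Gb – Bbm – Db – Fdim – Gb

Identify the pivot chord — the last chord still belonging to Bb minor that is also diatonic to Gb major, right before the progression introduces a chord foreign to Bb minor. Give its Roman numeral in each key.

Chords diatonic to Bb minor: Bbm, Cdim, Db, Ebm, Fm, Gb, Ab.
Reading the progression, the first chord not in that set is Fdim, so the modulation leaves Bb minor there.
The chord immediately before Fdim is Db, which is diatonic to both keys: III in Bb minor and V in Gb major.

Db — III in Bb minor, V in Gb major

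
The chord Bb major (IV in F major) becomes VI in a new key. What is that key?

D minor

The numeral VI denotes a major triad on scale degree 6. With Bb on degree 6, the tonic of the new key is D.
Degree 6 carries a major triad in minor keys, so the destination is D minor.
Check: the diatonic triads of D minor (natural minor) are Dm (i), Edim (ii°), F (III), Gm (iv), Am (v), Bb (VI), C (VII) — Bb major is indeed VI.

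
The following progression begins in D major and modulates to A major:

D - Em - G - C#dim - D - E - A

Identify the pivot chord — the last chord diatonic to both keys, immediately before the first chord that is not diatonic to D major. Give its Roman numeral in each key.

D — I in D major, IV in A major

Chords diatonic to D major: D, Em, F#m, G, A, Bm, C#dim.
Reading the progression, the first chord not in that set is E, so the modulation leaves D major there.
The chord immediately before E is D, which is diatonic to both keys: I in D major and IV in A major.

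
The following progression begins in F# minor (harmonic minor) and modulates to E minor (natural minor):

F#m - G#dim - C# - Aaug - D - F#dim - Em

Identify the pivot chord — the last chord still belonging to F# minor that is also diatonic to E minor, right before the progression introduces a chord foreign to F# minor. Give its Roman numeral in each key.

Chords diatonic to F# minor: F#m, G#dim, Aaug, Bm, C#, D, E#dim.
Reading the progression, the first chord not in that set is F#dim, so the modulation leaves F# minor there.
The chord immediately before F#dim is D, which is diatonic to both keys: VI in F# minor and VII in E minor.

D — VI in F# minor, VII in E minor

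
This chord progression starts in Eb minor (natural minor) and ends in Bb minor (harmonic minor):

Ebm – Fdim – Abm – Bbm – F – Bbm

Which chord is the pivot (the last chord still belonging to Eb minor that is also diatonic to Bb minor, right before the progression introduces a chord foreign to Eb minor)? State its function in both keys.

Chords diatonic to Eb minor: Ebm, Fdim, Gb, Abm, Bbm, Cb, Db.
Reading the progression, the first chord not in that set is F, so the modulation leaves Eb minor there.
The chord immediately before F is Bbm, which is diatonic to both keys: v in Eb minor and i in Bb minor.

Bbm — v in Eb minor, i in Bb minor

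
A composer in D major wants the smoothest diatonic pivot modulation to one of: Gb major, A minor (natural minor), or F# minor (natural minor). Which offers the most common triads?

F# minor

Triads of D major: D (I), Em (ii), F#m (iii), G (IV), A (V), Bm (vi), C#dim (vii°).
Gb major shares 0: none.
A minor (natural minor) shares 2: Em, G.
F# minor (natural minor) shares 4: D, F#m, A, Bm.
The most common triads (4) are shared with F# minor.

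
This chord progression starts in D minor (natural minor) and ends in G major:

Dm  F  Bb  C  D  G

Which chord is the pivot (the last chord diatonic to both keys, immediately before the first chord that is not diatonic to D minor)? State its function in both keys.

Chords diatonic to D minor: Dm, Edim, F, Gm, Am, Bb, C.
Reading the progression, the first chord not in that set is D, so the modulation leaves D minor there.
The chord immediately before D is C, which is diatonic to both keys: VII in D minor and IV in G major.

C — VII in D minor, IV in G major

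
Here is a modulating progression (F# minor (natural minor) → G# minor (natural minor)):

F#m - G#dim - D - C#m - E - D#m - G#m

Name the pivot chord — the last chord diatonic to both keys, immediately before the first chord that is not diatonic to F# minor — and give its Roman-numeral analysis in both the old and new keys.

Chords diatonic to F# minor: F#m, G#dim, A, Bm, C#m, D, E.
Reading the progression, the first chord not in that set is D#m, so the modulation leaves F# minor there.
The chord immediately before D#m is E, which is diatonic to both keys: VII in F# minor and VI in G# minor.

E — VII in F# minor, VI in G# minor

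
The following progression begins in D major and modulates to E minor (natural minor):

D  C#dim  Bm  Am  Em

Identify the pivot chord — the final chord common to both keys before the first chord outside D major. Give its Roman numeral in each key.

Bm — vi in D major, v in E minor

Chords diatonic to D major: D, Em, F#m, G, A, Bm, C#dim.
Reading the progression, the first chord not in that set is Am, so the modulation leaves D major there.
The chord immediately before Am is Bm, which is diatonic to both keys: vi in D major and v in E minor.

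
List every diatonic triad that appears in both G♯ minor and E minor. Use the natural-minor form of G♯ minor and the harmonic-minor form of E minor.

Triads in G♯ minor (natural minor): G♯m (i), A♯dim (ii°), B (III), C♯m (iv), D♯m (v), E (VI), F♯ (VII).
Triads in E minor (harmonic minor): Em (i), F♯dim (ii°), Gaug (III+), Am (iv), B (V), C (VI), D♯dim (vii°).
Shared triads with their functions: B (III in G♯ minor, V in E minor).

B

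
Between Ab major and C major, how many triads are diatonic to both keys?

0

Diatonic triads of Ab major: Ab (I), Bbm (ii), Cm (iii), Db (IV), Eb (V), Fm (vi), Gdim (vii°).
Diatonic triads of C major: C (I), Dm (ii), Em (iii), F (IV), G (V), Am (vi), Bdim (vii°).
No triad has the same root and quality in both keys.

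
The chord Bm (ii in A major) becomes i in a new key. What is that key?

The numeral i denotes a minor triad on scale degree 1. With B on degree 1, the tonic of the new key is B.
Degree 1 carries a minor triad in minor keys, so the destination is B minor.
Check: the diatonic triads of B minor (natural minor) are Bm (i), C#dim (ii°), D (III), Em (iv), F#m (v), G (VI), A (VII) — Bm is indeed i.

B minor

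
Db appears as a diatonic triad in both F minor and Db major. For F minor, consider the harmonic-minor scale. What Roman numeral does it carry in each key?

The scale of F minor (harmonic minor) is F G Ab Bb C Db E; Db is degree 6, and the triad built there (Db-F-Ab) is major, so it is VI.
The scale of Db major is Db Eb F Gb Ab Bb C; Db is degree 1, and the triad built there (Db-F-Ab) is major, so it is I.

VI in F minor; I in Db major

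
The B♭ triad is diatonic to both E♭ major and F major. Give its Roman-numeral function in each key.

V in E♭ major; IV in F major

The scale of E♭ major is E♭ F G A♭ B♭ C D; B♭ is degree 5, and the triad built there (B♭-D-F) is major, so it is V.
The scale of F major is F G A B♭ C D E; B♭ is degree 4, and the triad built there (B♭-D-F) is major, so it is IV.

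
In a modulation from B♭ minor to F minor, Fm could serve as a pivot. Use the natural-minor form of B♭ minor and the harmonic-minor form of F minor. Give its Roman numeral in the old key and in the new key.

The scale of B♭ minor (natural minor) is B♭ C D♭ E♭ F G♭ A♭; F is degree 5, and the triad built there (F-A♭-C) is minor, so it is v.
The scale of F minor (harmonic minor) is F G A♭ B♭ C D♭ E; F is degree 1, and the triad built there (F-A♭-C) is minor, so it is i.

v in B♭ minor; i in F minor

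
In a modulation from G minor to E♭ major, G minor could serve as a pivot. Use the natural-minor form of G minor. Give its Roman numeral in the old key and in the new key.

i in G minor; iii in E♭ major

The scale of G minor (natural minor) is G A B♭ C D E♭ F; G is degree 1, and the triad built there (G-B♭-D) is minor, so it is i.
The scale of E♭ major is E♭ F G A♭ B♭ C D; G is degree 3, and the triad built there (G-B♭-D) is minor, so it is iii.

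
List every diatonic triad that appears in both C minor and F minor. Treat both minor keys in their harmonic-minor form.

Triads in C minor (harmonic minor): Cm (i), Ddim (ii°), Ebaug (III+), Fm (iv), G (V), Ab (VI), Bdim (vii°).
Triads in F minor (harmonic minor): Fm (i), Gdim (ii°), Abaug (III+), Bbm (iv), C (V), Db (VI), Edim (vii°).
Shared triads with their functions: Fm (iv in C minor, i in F minor).

Fm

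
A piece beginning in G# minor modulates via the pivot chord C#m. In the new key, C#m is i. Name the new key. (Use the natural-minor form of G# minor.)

C# minor

The numeral i denotes a minor triad on scale degree 1. With C# on degree 1, the tonic of the new key is C#.
Degree 1 carries a minor triad in minor keys, so the destination is C# minor.
Check: the diatonic triads of C# minor (natural minor) are C#m (i), D#dim (ii°), E (III), F#m (iv), G#m (v), A (VI), B (VII) — C#m is indeed i.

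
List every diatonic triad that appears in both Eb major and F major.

Gm, Bb

Triads in Eb major: Eb (I), Fm (ii), Gm (iii), Ab (IV), Bb (V), Cm (vi), Ddim (vii°).
Triads in F major: F (I), Gm (ii), Am (iii), Bb (IV), C (V), Dm (vi), Edim (vii°).
Shared triads with their functions: Gm (iii in Eb major, ii in F major); Bb (V in Eb major, IV in F major).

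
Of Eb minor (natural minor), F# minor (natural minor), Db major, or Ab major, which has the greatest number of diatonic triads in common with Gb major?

Triads of Gb major: Gb major (I), Ab minor (ii), Bb minor (iii), Cb major (IV), Db major (V), Eb minor (vi), F diminished (vii°).
Eb minor (natural minor) shares 7: Gb, Abm, Bbm, Cb, Db, Ebm, Fdim.
F# minor (natural minor) shares 0: none.
Db major shares 4: Gb, Bbm, Db, Ebm.
Ab major shares 2: Bbm, Db.
The most common triads (7) are shared with Eb minor.

Eb minor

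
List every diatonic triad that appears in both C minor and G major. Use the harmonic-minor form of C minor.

Triads in C minor (harmonic minor): C minor (i), D diminished (ii°), E♭ augmented (III+), F minor (iv), G major (V), A♭ major (VI), B diminished (vii°).
Triads in G major: G major (I), A minor (ii), B minor (iii), C major (IV), D major (V), E minor (vi), F♯ diminished (vii°).
Shared triads with their functions: G major (V in C minor, I in G major).

G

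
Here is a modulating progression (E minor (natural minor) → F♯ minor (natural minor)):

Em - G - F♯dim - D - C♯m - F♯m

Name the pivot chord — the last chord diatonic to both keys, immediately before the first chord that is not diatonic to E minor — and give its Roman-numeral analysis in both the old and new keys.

D — VII in E minor, VI in F♯ minor

Chords diatonic to E minor: Em, F♯dim, G, Am, Bm, C, D.
Reading the progression, the first chord not in that set is C♯m, so the modulation leaves E minor there.
The chord immediately before C♯m is D, which is diatonic to both keys: VII in E minor and VI in F♯ minor.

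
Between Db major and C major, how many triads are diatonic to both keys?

0

Diatonic triads of Db major: Db (I), Ebm (ii), Fm (iii), Gb (IV), Ab (V), Bbm (vi), Cdim (vii°).
Diatonic triads of C major: C (I), Dm (ii), Em (iii), F (IV), G (V), Am (vi), Bdim (vii°).
No triad has the same root and quality in both keys.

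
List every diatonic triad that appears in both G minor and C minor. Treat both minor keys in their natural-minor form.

Gm, Bb, Cm, Eb

Triads in G minor (natural minor): Gm (i), Adim (ii°), Bb (III), Cm (iv), Dm (v), Eb (VI), F (VII).
Triads in C minor (natural minor): Cm (i), Ddim (ii°), Eb (III), Fm (iv), Gm (v), Ab (VI), Bb (VII).
Shared triads with their functions: Gm (i in G minor, v in C minor); Bb (III in G minor, VII in C minor); Cm (iv in G minor, i in C minor); Eb (VI in G minor, III in C minor).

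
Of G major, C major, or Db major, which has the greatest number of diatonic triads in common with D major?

G major

Triads of D major: D (I), Em (ii), F#m (iii), G (IV), A (V), Bm (vi), C#dim (vii°).
G major shares 4: D, Em, G, Bm.
C major shares 2: Em, G.
Db major shares 0: none.
The most common triads (4) are shared with G major.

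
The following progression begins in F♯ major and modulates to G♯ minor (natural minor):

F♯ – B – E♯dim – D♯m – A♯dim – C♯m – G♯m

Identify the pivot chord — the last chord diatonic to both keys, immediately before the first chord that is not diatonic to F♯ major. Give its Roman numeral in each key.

D♯m — vi in F♯ major, v in G♯ minor

Chords diatonic to F♯ major: F♯, G♯m, A♯m, B, C♯, D♯m, E♯dim.
Reading the progression, the first chord not in that set is A♯dim, so the modulation leaves F♯ major there.
The chord immediately before A♯dim is D♯m, which is diatonic to both keys: vi in F♯ major and v in G♯ minor.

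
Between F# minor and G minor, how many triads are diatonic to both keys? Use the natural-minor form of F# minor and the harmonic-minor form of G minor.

1

Diatonic triads of F# minor (natural minor): F#m (i), G#dim (ii°), A (III), Bm (iv), C#m (v), D (VI), E (VII).
Diatonic triads of G minor (harmonic minor): Gm (i), Adim (ii°), Bbaug (III+), Cm (iv), D (V), Eb (VI), F#dim (vii°).
Matching root and quality in both lists: D.
That gives 1 common triad.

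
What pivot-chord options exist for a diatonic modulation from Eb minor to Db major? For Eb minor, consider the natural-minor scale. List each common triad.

Ebm, Gb, Bbm, Db

Triads in Eb minor (natural minor): Eb minor (i), F diminished (ii°), Gb major (III), Ab minor (iv), Bb minor (v), Cb major (VI), Db major (VII).
Triads in Db major: Db major (I), Eb minor (ii), F minor (iii), Gb major (IV), Ab major (V), Bb minor (vi), C diminished (vii°).
Shared triads with their functions: Eb minor (i in Eb minor, ii in Db major); Gb major (III in Eb minor, IV in Db major); Bb minor (v in Eb minor, vi in Db major); Db major (VII in Eb minor, I in Db major).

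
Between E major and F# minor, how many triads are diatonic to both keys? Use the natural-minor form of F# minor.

Diatonic triads of E major: E major (I), F# minor (ii), G# minor (iii), A major (IV), B major (V), C# minor (vi), D# diminished (vii°).
Diatonic triads of F# minor (natural minor): F# minor (i), G# diminished (ii°), A major (III), B minor (iv), C# minor (v), D major (VI), E major (VII).
Matching root and quality in both lists: E major, F# minor, A major, C# minor.
That gives 4 common triads.

4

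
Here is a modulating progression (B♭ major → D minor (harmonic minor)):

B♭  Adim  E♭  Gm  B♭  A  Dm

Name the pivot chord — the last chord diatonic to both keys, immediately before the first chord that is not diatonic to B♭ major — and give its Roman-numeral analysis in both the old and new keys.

Chords diatonic to B♭ major: B♭, Cm, Dm, E♭, F, Gm, Adim.
Reading the progression, the first chord not in that set is A, so the modulation leaves B♭ major there.
The chord immediately before A is B♭, which is diatonic to both keys: I in B♭ major and VI in D minor.

B♭ — I in B♭ major, VI in D minor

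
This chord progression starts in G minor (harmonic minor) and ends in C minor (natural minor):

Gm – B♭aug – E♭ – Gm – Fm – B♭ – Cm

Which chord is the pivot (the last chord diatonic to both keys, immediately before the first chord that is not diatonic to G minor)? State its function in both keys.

Chords diatonic to G minor: Gm, Adim, B♭aug, Cm, D, E♭, F♯dim.
Reading the progression, the first chord not in that set is Fm, so the modulation leaves G minor there.
The chord immediately before Fm is Gm, which is diatonic to both keys: i in G minor and v in C minor.

Gm — i in G minor, v in C minor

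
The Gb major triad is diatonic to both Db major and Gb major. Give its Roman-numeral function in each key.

The scale of Db major is Db Eb F Gb Ab Bb C; Gb is degree 4, and the triad built there (Gb-Bb-Db) is major, so it is IV.
The scale of Gb major is Gb Ab Bb Cb Db Eb F; Gb is degree 1, and the triad built there (Gb-Bb-Db) is major, so it is I.

IV in Db major; I in Gb major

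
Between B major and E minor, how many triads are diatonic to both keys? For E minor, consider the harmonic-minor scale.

Diatonic triads of B major: B (I), C#m (ii), D#m (iii), E (IV), F# (V), G#m (vi), A#dim (vii°).
Diatonic triads of E minor (harmonic minor): Em (i), F#dim (ii°), Gaug (III+), Am (iv), B (V), C (VI), D#dim (vii°).
Matching root and quality in both lists: B.
That gives 1 common triad.

1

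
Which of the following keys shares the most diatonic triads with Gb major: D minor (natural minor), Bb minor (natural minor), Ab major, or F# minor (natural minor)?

Triads of Gb major: Gb (I), Abm (ii), Bbm (iii), Cb (IV), Db (V), Ebm (vi), Fdim (vii°).
D minor (natural minor) shares 0: none.
Bb minor (natural minor) shares 4: Gb, Bbm, Db, Ebm.
Ab major shares 2: Bbm, Db.
F# minor (natural minor) shares 0: none.
The most common triads (4) are shared with Bb minor.

Bb minor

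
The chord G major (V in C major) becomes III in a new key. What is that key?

The numeral III denotes a major triad on scale degree 3. With G on degree 3, the tonic of the new key is E.
Degree 3 carries a major triad in natural-minor keys, so the destination is E minor.
Check: the diatonic triads of E minor (natural minor) are Em (i), F#dim (ii°), G (III), Am (iv), Bm (v), C (VI), D (VII) — G major is indeed III.

E minor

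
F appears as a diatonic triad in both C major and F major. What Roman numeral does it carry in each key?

IV in C major; I in F major

The scale of C major is C D E F G A B; F is degree 4, and the triad built there (F-A-C) is major, so it is IV.
The scale of F major is F G A Bb C D E; F is degree 1, and the triad built there (F-A-C) is major, so it is I.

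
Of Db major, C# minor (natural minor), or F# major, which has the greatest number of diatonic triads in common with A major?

Triads of A major: A major (I), B minor (ii), C# minor (iii), D major (IV), E major (V), F# minor (vi), G# diminished (vii°).
Db major shares 0: none.
C# minor (natural minor) shares 4: A, C#m, E, F#m.
F# major shares 0: none.
The most common triads (4) are shared with C# minor.

C# minor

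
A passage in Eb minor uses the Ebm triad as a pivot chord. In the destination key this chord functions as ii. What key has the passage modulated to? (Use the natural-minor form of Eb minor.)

Db major

The numeral ii denotes a minor triad on scale degree 2. With Eb on degree 2, the tonic of the new key is Db.
Degree 2 carries a minor triad in major keys, so the destination is Db major.
Check: the diatonic triads of Db major are Db (I), Ebm (ii), Fm (iii), Gb (IV), Ab (V), Bbm (vi), Cdim (vii°) — Ebm is indeed ii.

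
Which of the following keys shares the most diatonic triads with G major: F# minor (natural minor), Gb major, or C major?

Triads of G major: G (I), Am (ii), Bm (iii), C (IV), D (V), Em (vi), F#dim (vii°).
F# minor (natural minor) shares 2: Bm, D.
Gb major shares 0: none.
C major shares 4: G, Am, C, Em.
The most common triads (4) are shared with C major.

C major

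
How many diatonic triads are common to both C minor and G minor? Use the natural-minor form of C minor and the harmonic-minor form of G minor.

3

Diatonic triads of C minor (natural minor): Cm (i), Ddim (ii°), Eb (III), Fm (iv), Gm (v), Ab (VI), Bb (VII).
Diatonic triads of G minor (harmonic minor): Gm (i), Adim (ii°), Bbaug (III+), Cm (iv), D (V), Eb (VI), F#dim (vii°).
Matching root and quality in both lists: Cm, Eb, Gm.
That gives 3 common triads.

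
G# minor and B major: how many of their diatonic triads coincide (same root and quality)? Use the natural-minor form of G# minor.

7

Diatonic triads of G# minor (natural minor): G#m (i), A#dim (ii°), B (III), C#m (iv), D#m (v), E (VI), F# (VII).
Diatonic triads of B major: B (I), C#m (ii), D#m (iii), E (IV), F# (V), G#m (vi), A#dim (vii°).
Matching root and quality in both lists: G#m, A#dim, B, C#m, D#m, E, F#.
That gives 7 common triads.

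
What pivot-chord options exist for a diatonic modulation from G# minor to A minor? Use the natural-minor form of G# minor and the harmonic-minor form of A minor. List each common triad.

Triads in G# minor (natural minor): G# minor (i), A# diminished (ii°), B major (III), C# minor (iv), D# minor (v), E major (VI), F# major (VII).
Triads in A minor (harmonic minor): A minor (i), B diminished (ii°), C augmented (III+), D minor (iv), E major (V), F major (VI), G# diminished (vii°).
Shared triads with their functions: E major (VI in G# minor, V in A minor).

E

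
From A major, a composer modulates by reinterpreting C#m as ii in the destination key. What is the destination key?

B major

The numeral ii denotes a minor triad on scale degree 2. With C# on degree 2, the tonic of the new key is B.
Degree 2 carries a minor triad in major keys, so the destination is B major.
Check: the diatonic triads of B major are B (I), C#m (ii), D#m (iii), E (IV), F# (V), G#m (vi), A#dim (vii°) — C#m is indeed ii.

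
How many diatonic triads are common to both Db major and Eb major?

2

Diatonic triads of Db major: Db major (I), Eb minor (ii), F minor (iii), Gb major (IV), Ab major (V), Bb minor (vi), C diminished (vii°).
Diatonic triads of Eb major: Eb major (I), F minor (ii), G minor (iii), Ab major (IV), Bb major (V), C minor (vi), D diminished (vii°).
Matching root and quality in both lists: F minor, Ab major.
That gives 2 common triads.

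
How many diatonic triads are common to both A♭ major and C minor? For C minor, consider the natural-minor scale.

Diatonic triads of A♭ major: A♭ major (I), B♭ minor (ii), C minor (iii), D♭ major (IV), E♭ major (V), F minor (vi), G diminished (vii°).
Diatonic triads of C minor (natural minor): C minor (i), D diminished (ii°), E♭ major (III), F minor (iv), G minor (v), A♭ major (VI), B♭ major (VII).
Matching root and quality in both lists: A♭ major, C minor, E♭ major, F minor.
That gives 4 common triads.

4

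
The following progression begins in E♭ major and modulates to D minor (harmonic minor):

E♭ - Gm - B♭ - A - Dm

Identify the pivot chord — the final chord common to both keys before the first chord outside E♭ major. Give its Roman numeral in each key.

Chords diatonic to E♭ major: E♭, Fm, Gm, A♭, B♭, Cm, Ddim.
Reading the progression, the first chord not in that set is A, so the modulation leaves E♭ major there.
The chord immediately before A is B♭, which is diatonic to both keys: V in E♭ major and VI in D minor.

B♭ — V in E♭ major, VI in D minor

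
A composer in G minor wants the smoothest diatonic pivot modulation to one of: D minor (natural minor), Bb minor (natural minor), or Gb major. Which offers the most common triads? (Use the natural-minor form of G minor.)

D minor

Triads of G minor (natural minor): Gm (i), Adim (ii°), Bb (III), Cm (iv), Dm (v), Eb (VI), F (VII).
D minor (natural minor) shares 4: Gm, Bb, Dm, F.
Bb minor (natural minor) shares 0: none.
Gb major shares 0: none.
The most common triads (4) are shared with D minor.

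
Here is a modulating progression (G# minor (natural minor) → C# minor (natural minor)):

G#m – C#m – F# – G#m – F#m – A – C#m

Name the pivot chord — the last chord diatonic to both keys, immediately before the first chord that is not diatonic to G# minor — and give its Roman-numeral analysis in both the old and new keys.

G#m — i in G# minor, v in C# minor

Chords diatonic to G# minor: G#m, A#dim, B, C#m, D#m, E, F#.
Reading the progression, the first chord not in that set is F#m, so the modulation leaves G# minor there.
The chord immediately before F#m is G#m, which is diatonic to both keys: i in G# minor and v in C# minor.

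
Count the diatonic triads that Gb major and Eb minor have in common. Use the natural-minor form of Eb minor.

Diatonic triads of Gb major: Gb major (I), Ab minor (ii), Bb minor (iii), Cb major (IV), Db major (V), Eb minor (vi), F diminished (vii°).
Diatonic triads of Eb minor (natural minor): Eb minor (i), F diminished (ii°), Gb major (III), Ab minor (iv), Bb minor (v), Cb major (VI), Db major (VII).
Matching root and quality in both lists: Gb major, Ab minor, Bb minor, Cb major, Db major, Eb minor, F diminished.
That gives 7 common triads.

7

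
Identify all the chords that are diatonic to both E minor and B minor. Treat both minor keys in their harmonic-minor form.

Em

Triads in E minor (harmonic minor): E minor (i), F# diminished (ii°), G augmented (III+), A minor (iv), B major (V), C major (VI), D# diminished (vii°).
Triads in B minor (harmonic minor): B minor (i), C# diminished (ii°), D augmented (III+), E minor (iv), F# major (V), G major (VI), A# diminished (vii°).
Shared triads with their functions: E minor (i in E minor, iv in B minor).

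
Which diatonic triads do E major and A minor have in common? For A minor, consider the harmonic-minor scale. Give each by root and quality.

Triads in E major: E major (I), F♯ minor (ii), G♯ minor (iii), A major (IV), B major (V), C♯ minor (vi), D♯ diminished (vii°).
Triads in A minor (harmonic minor): A minor (i), B diminished (ii°), C augmented (III+), D minor (iv), E major (V), F major (VI), G♯ diminished (vii°).
Shared triads with their functions: E major (I in E major, V in A minor).

E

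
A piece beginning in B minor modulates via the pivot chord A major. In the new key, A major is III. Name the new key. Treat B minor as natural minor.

The numeral III denotes a major triad on scale degree 3. With A on degree 3, the tonic of the new key is F#.
Degree 3 carries a major triad in natural-minor keys, so the destination is F# minor.
Check: the diatonic triads of F# minor (natural minor) are F#m (i), G#dim (ii°), A (III), Bm (iv), C#m (v), D (VI), E (VII) — A major is indeed III.

F# minor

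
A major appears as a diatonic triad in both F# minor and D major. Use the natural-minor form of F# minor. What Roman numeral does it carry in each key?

The scale of F# minor (natural minor) is F# G# A B C# D E; A is degree 3, and the triad built there (A-C#-E) is major, so it is III.
The scale of D major is D E F# G A B C#; A is degree 5, and the triad built there (A-C#-E) is major, so it is V.

III in F# minor; V in D major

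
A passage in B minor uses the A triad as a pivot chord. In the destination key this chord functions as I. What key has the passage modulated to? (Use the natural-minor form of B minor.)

The numeral I denotes a major triad on scale degree 1. With A on degree 1, the tonic of the new key is A.
Degree 1 carries a major triad in major keys, so the destination is A major.
Check: the diatonic triads of A major are A (I), Bm (ii), C♯m (iii), D (IV), E (V), F♯m (vi), G♯dim (vii°) — A is indeed I.

A major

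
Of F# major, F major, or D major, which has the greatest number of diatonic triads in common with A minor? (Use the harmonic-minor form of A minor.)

F major

Triads of A minor (harmonic minor): A minor (i), B diminished (ii°), C augmented (III+), D minor (iv), E major (V), F major (VI), G# diminished (vii°).
F# major shares 0: none.
F major shares 3: Am, Dm, F.
D major shares 0: none.
The most common triads (3) are shared with F major.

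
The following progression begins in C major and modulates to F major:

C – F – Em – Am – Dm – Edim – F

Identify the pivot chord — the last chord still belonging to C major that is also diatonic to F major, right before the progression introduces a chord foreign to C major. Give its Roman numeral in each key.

Dm — ii in C major, vi in F major

Chords diatonic to C major: C, Dm, Em, F, G, Am, Bdim.
Reading the progression, the first chord not in that set is Edim, so the modulation leaves C major there.
The chord immediately before Edim is Dm, which is diatonic to both keys: ii in C major and vi in F major.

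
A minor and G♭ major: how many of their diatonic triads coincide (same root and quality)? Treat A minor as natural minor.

Diatonic triads of A minor (natural minor): A minor (i), B diminished (ii°), C major (III), D minor (iv), E minor (v), F major (VI), G major (VII).
Diatonic triads of G♭ major: G♭ major (I), A♭ minor (ii), B♭ minor (iii), C♭ major (IV), D♭ major (V), E♭ minor (vi), F diminished (vii°).
No triad has the same root and quality in both keys.

0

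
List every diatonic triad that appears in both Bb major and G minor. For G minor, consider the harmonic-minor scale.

Cm, Eb, Gm, Adim

Triads in Bb major: Bb major (I), C minor (ii), D minor (iii), Eb major (IV), F major (V), G minor (vi), A diminished (vii°).
Triads in G minor (harmonic minor): G minor (i), A diminished (ii°), Bb augmented (III+), C minor (iv), D major (V), Eb major (VI), F# diminished (vii°).
Shared triads with their functions: C minor (ii in Bb major, iv in G minor); Eb major (IV in Bb major, VI in G minor); G minor (vi in Bb major, i in G minor); A diminished (vii° in Bb major, ii° in G minor).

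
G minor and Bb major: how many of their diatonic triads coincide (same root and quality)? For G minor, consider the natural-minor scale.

Diatonic triads of G minor (natural minor): G minor (i), A diminished (ii°), Bb major (III), C minor (iv), D minor (v), Eb major (VI), F major (VII).
Diatonic triads of Bb major: Bb major (I), C minor (ii), D minor (iii), Eb major (IV), F major (V), G minor (vi), A diminished (vii°).
Matching root and quality in both lists: G minor, A diminished, Bb major, C minor, D minor, Eb major, F major.
That gives 7 common triads.

7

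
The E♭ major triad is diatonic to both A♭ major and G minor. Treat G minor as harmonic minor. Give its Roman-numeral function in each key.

V in A♭ major; VI in G minor

The scale of A♭ major is A♭ B♭ C D♭ E♭ F G; E♭ is degree 5, and the triad built there (E♭-G-B♭) is major, so it is V.
The scale of G minor (harmonic minor) is G A B♭ C D E♭ F♯; E♭ is degree 6, and the triad built there (E♭-G-B♭) is major, so it is VI.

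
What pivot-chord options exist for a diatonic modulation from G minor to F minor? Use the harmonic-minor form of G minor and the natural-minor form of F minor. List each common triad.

Triads in G minor (harmonic minor): Gm (i), Adim (ii°), Bbaug (III+), Cm (iv), D (V), Eb (VI), F#dim (vii°).
Triads in F minor (natural minor): Fm (i), Gdim (ii°), Ab (III), Bbm (iv), Cm (v), Db (VI), Eb (VII).
Shared triads with their functions: Cm (iv in G minor, v in F minor); Eb (VI in G minor, VII in F minor).

Cm, Eb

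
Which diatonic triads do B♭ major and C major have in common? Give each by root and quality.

Dm, F

Triads in B♭ major: B♭ major (I), C minor (ii), D minor (iii), E♭ major (IV), F major (V), G minor (vi), A diminished (vii°).
Triads in C major: C major (I), D minor (ii), E minor (iii), F major (IV), G major (V), A minor (vi), B diminished (vii°).
Shared triads with their functions: D minor (iii in B♭ major, ii in C major); F major (V in B♭ major, IV in C major).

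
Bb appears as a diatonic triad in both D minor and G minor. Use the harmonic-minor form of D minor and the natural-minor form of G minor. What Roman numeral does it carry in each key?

VI in D minor; III in G minor

The scale of D minor (harmonic minor) is D E F G A Bb C#; Bb is degree 6, and the triad built there (Bb-D-F) is major, so it is VI.
The scale of G minor (natural minor) is G A Bb C D Eb F; Bb is degree 3, and the triad built there (Bb-D-F) is major, so it is III.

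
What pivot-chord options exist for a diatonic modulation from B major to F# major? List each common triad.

B, D#m, F#, G#m

Triads in B major: B (I), C#m (ii), D#m (iii), E (IV), F# (V), G#m (vi), A#dim (vii°).
Triads in F# major: F# (I), G#m (ii), A#m (iii), B (IV), C# (V), D#m (vi), E#dim (vii°).
Shared triads with their functions: B (I in B major, IV in F# major); D#m (iii in B major, vi in F# major); F# (V in B major, I in F# major); G#m (vi in B major, ii in F# major).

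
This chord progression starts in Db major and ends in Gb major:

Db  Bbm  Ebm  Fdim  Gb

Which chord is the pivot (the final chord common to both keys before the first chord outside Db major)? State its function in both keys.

Chords diatonic to Db major: Db, Ebm, Fm, Gb, Ab, Bbm, Cdim.
Reading the progression, the first chord not in that set is Fdim, so the modulation leaves Db major there.
The chord immediately before Fdim is Ebm, which is diatonic to both keys: ii in Db major and vi in Gb major.

Ebm — ii in Db major, vi in Gb major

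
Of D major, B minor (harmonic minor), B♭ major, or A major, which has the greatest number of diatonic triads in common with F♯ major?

B minor

Triads of F♯ major: F♯ major (I), G♯ minor (ii), A♯ minor (iii), B major (IV), C♯ major (V), D♯ minor (vi), E♯ diminished (vii°).
D major shares 0: none.
B minor (harmonic minor) shares 1: F♯.
B♭ major shares 0: none.
A major shares 0: none.
The most common triads (1) are shared with B minor.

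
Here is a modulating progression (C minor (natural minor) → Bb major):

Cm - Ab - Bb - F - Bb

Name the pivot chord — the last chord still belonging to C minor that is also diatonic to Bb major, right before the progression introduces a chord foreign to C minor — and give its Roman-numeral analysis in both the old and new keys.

Chords diatonic to C minor: Cm, Ddim, Eb, Fm, Gm, Ab, Bb.
Reading the progression, the first chord not in that set is F, so the modulation leaves C minor there.
The chord immediately before F is Bb, which is diatonic to both keys: VII in C minor and I in Bb major.

Bb — VII in C minor, I in Bb major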